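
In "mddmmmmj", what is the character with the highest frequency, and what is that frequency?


Input: 'mddmmmmj'
Operation: tally each character
Counts: 'd':2, 'j':1, 'm':5
Maximum: 'm' appears 5 times


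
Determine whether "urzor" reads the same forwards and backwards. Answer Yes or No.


Input string: 'urzor'
Reversed: 'rozru'
Compare pairs: s[0]='u' vs s[4]='r' (mismatch), s[1]='r' vs s[3]='o' (mismatch)
Palindrome: No


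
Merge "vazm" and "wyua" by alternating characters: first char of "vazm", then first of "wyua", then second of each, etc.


String 1: 'vazm'
String 2: 'wyua'
Operation: alternate characters
Pairs: 'v'+'w', 'a'+'y', 'z'+'u', 'm'+'a'
Result: vwayzuma


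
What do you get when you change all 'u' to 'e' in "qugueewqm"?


Input string: 'qugueewqm'
Operation: replace 'u' with 'e'
Positions of 'u': 1, 3
After replacement: qegeeewqm


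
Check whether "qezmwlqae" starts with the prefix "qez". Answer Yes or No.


Input string: 'qezmwlqae'
Prefix to check: 'qez'
First 3 characters of input: 'qez'
Match: True
Result: Yes


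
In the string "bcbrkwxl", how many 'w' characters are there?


Input string: 'bcbrkwxl'
Target character: 'w'
Scan each position: s[5]='w'
Matches found at indices: 5
Total: 1


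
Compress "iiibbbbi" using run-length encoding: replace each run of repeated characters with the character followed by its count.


Input: 'iiibbbbi'
Operation: identify consecutive runs
Runs: 'iii' -> i3, 'bbbb' -> b4, 'i' -> i1
Encoded: i3b4i1


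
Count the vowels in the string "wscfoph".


Input string: 'wscfoph'
Operation: count vowels (a, e, i, o, u)
Scan: s[0]='w', s[1]='s', s[2]='c', s[3]='f', s[4]='o' (vowel), s[5]='p', s[6]='h'
Vowels found: 1
Result: 1


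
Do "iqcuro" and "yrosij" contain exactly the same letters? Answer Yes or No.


String 1: 'iqcuro' -> sorted: 'cioqru'
String 2: 'yrosij' -> sorted: 'ijorsy'
Compare sorted forms: 'cioqru' != 'ijorsy'
Anagram: No


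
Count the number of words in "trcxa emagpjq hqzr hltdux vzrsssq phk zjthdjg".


Input string: 'trcxa emagpjq hqzr hltdux vzrsssq phk zjthdjg'
Operation: split by spaces
Words found: 'trcxa', 'emagpjq', 'hqzr', 'hltdux', 'vzrsssq', 'phk', 'zjthdjg'
Word count: 7


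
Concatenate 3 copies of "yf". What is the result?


Input string: 'yf'
Operation: repeat 3 times
Concatenation: 'yf' + 'yf' + 'yf'
Result: yfyfyf


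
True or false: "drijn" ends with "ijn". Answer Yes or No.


Input string: 'drijn'
Suffix to check: 'ijn'
Last 3 characters of input: 'ijn'
Match: True
Result: Yes


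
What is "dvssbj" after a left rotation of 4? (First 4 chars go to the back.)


Input: 'dvssbj', shift = 4
Operation: split at index 4 and swap parts
Front part s[0:4] = 'dvss'
Back part s[4:] = 'bj'
Rotated = back + front = 'bj' + 'dvss'
Result: bjdvss


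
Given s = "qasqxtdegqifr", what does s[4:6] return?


Input string: 'qasqxtdegqifr'
Operation: slice [4:6]
Extract characters: s[4]='x', s[5]='t'
Result: xt


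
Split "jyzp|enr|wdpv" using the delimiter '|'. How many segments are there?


Input string: 'jyzp|enr|wdpv'
Delimiter: '|'
Split result: 'jyzp', 'enr', 'wdpv'
Number of parts: 3


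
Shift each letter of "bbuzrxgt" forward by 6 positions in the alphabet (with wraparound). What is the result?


Input: 'bbuzrxgt', shift = 6
Operation: for each letter, (position + 6) mod 26
Mapping: 'b'(1+6=7)->'h', 'b'(1+6=7)->'h', 'u'(20+6=26, 26 mod 26=0)->'a', 'z'(25+6=31, 31 mod 26=5)->'f', 'r'(17+6=23)->'x', 'x'(23+6=29, 29 mod 26=3)->'d', 'g'(6+6=12)->'m', 't'(19+6=25)->'z'
Result: hhafxdmz


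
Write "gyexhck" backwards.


Input string: 'gyexhck'
Operation: reverse character order
Original order: 'g' -> 'y' -> 'e' -> 'x' -> 'h' -> 'c' -> 'k'
Reversed order: 'k' -> 'c' -> 'h' -> 'x' -> 'e' -> 'y' -> 'g'
Result: kchxeyg


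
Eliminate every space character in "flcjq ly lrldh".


Input string: 'flcjq ly lrldh'
Operation: remove all spaces
Words: 'flcjq', 'ly', 'lrldh'
Join without spaces: flcjqlylrldh


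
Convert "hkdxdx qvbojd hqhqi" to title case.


Input string: 'hkdxdx qvbojd hqhqi'
Operation: capitalize first letter of each word
Word transformations: 'hkdxdx'->'Hkdxdx', 'qvbojd'->'Qvbojd', 'hqhqi'->'Hqhqi'
Result: Hkdxdx Qvbojd Hqhqi


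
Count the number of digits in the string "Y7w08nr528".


Input string: 'Y7w08nr528'
Operation: count digit characters (0-9)
Scan: 'Y', '7'(digit), 'w', '0'(digit), '8'(digit), 'n', 'r', '5'(digit), '2'(digit), '8'(digit)
Digits found: 6
Result: 6


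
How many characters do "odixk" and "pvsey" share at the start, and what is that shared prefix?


String 1: 'odixk'
String 2: 'pvsey'
Compare position by position:
pos 0: 'o' vs 'p' differ -> stop
Longest common prefix: "" (length 0)


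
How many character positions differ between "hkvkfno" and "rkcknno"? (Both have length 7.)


String 1: 'hkvkfno'
String 2: 'rkcknno'
Compare each position: pos 0: 'h'!='r', pos 1: 'k'=='k', pos 2: 'v'!='c', pos 3: 'k'=='k', pos 4: 'f'!='n', pos 5: 'n'=='n', pos 6: 'o'=='o'
Differing positions: 3
Hamming distance: 3


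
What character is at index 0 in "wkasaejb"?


Input string: 'wkasaejb'
Operation: get character at index 0
Index mapping: s[0]='w'
Result: 'w'


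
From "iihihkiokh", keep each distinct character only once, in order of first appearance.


Input: 'iihihkiokh'
Operation: keep first occurrence of each character
Scan: s[0]='i' new -> keep; s[1]='i' seen -> skip; s[2]='h' new -> keep; s[3]='i' seen -> skip; s[4]='h' seen -> skip; s[5]='k' new -> keep; s[6]='i' seen -> skip; s[7]='o' new -> keep; s[8]='k' seen -> skip; s[9]='h' seen -> skip
Result: ihko


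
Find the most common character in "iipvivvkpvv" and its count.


Input: 'iipvivvkpvv'
Operation: tally each character
Counts: 'i':3, 'k':1, 'p':2, 'v':5
Maximum: 'v' appears 5 times


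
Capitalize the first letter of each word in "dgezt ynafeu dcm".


Input string: 'dgezt ynafeu dcm'
Operation: capitalize first letter of each word
Word transformations: 'dgezt'->'Dgezt', 'ynafeu'->'Ynafeu', 'dcm'->'Dcm'
Result: Dgezt Ynafeu Dcm


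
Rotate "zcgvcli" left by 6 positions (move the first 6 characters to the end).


Input: 'zcgvcli', shift = 6
Operation: split at index 6 and swap parts
Front part s[0:6] = 'zcgvcl'
Back part s[6:] = 'i'
Rotated = back + front = 'i' + 'zcgvcl'
Result: izcgvcl


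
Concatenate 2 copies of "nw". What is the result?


Input string: 'nw'
Operation: repeat 2 times
Concatenation: 'nw' + 'nw'
Result: nwnw


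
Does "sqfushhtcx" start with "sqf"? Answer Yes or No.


Input string: 'sqfushhtcx'
Prefix to check: 'sqf'
First 3 characters of input: 'sqf'
Match: True
Result: Yes


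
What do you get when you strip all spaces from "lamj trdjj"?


Input string: 'lamj trdjj'
Operation: remove all spaces
Words: 'lamj', 'trdjj'
Join without spaces: lamjtrdjj


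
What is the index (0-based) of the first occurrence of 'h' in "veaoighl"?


Input string: 'veaoighl'
Target: 'h'
Scanning left to right: s[0]='v', s[1]='e', s[2]='a', s[3]='o', s[4]='i', s[5]='g', s[6]='h'
First match at index: 6


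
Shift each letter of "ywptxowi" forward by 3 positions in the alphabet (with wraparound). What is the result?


Input: 'ywptxowi', shift = 3
Operation: for each letter, (position + 3) mod 26
Mapping: 'y'(24+3=27, 27 mod 26=1)->'b', 'w'(22+3=25)->'z', 'p'(15+3=18)->'s', 't'(19+3=22)->'w', 'x'(23+3=26, 26 mod 26=0)->'a', 'o'(14+3=17)->'r', 'w'(22+3=25)->'z', 'i'(8+3=11)->'l'
Result: bzswarzl


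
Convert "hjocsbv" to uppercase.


Input string: 'hjocsbv'
Operation: convert each letter to uppercase
Mapping: 'h'->'H', 'j'->'J', 'o'->'O', 'c'->'C', 's'->'S', 'b'->'B', 'v'->'V'
Result: HJOCSBV


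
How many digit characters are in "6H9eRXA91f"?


Input string: '6H9eRXA91f'
Operation: count digit characters (0-9)
Scan: '6'(digit), 'H', '9'(digit), 'e', 'R', 'X', 'A', '9'(digit), '1'(digit), 'f'
Digits found: 4
Result: 4


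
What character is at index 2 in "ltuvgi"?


Input string: 'ltuvgi'
Operation: get character at index 2
Index mapping: s[0]='l', s[1]='t', s[2]='u'
Result: 'u'


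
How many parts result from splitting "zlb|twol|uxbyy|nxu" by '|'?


Input string: 'zlb|twol|uxbyy|nxu'
Delimiter: '|'
Split result: 'zlb', 'twol', 'uxbyy', 'nxu'
Number of parts: 4


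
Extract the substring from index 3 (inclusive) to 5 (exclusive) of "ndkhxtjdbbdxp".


Input string: 'ndkhxtjdbbdxp'
Operation: slice [3:5]
Extract characters: s[3]='h', s[4]='x'
Result: hx


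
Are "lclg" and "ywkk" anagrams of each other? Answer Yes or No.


String 1: 'lclg' -> sorted: 'cgll'
String 2: 'ywkk' -> sorted: 'kkwy'
Compare sorted forms: 'cgll' != 'kkwy'
Anagram: No


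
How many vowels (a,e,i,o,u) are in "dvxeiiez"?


Input string: 'dvxeiiez'
Operation: count vowels (a, e, i, o, u)
Scan: s[0]='d', s[1]='v', s[2]='x', s[3]='e' (vowel), s[4]='i' (vowel), s[5]='i' (vowel), s[6]='e' (vowel), s[7]='z'
Vowels found: 4
Result: 4


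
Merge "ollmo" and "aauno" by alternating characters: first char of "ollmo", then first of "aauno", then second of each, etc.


String 1: 'ollmo'
String 2: 'aauno'
Operation: alternate characters
Pairs: 'o'+'a', 'l'+'a', 'l'+'u', 'm'+'n', 'o'+'o'
Result: oalalumnoo


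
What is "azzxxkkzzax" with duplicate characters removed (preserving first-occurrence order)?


Input: 'azzxxkkzzax'
Operation: keep first occurrence of each character
Scan: s[0]='a' new -> keep; s[1]='z' new -> keep; s[2]='z' seen -> skip; s[3]='x' new -> keep; s[4]='x' seen -> skip; s[5]='k' new -> keep; s[6]='k' seen -> skip; s[7]='z' seen -> skip; s[8]='z' seen -> skip; s[9]='a' seen -> skip; s[10]='x' seen -> skip
Result: azxk


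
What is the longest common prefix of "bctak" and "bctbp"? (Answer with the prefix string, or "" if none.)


String 1: 'bctak'
String 2: 'bctbp'
Compare position by position:
pos 0: 'b' vs 'b' match
pos 1: 'c' vs 'c' match
pos 2: 't' vs 't' match
pos 3: 'a' vs 'b' differ -> stop
Longest common prefix: "bct" (length 3)


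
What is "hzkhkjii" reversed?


Input string: 'hzkhkjii'
Operation: reverse character order
Original order: 'h' -> 'z' -> 'k' -> 'h' -> 'k' -> 'j' -> 'i' -> 'i'
Reversed order: 'i' -> 'i' -> 'j' -> 'k' -> 'h' -> 'k' -> 'z' -> 'h'
Result: iijkhkzh


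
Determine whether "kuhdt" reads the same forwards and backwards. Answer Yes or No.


Input string: 'kuhdt'
Reversed: 'tdhuk'
Compare pairs: s[0]='k' vs s[4]='t' (mismatch), s[1]='u' vs s[3]='d' (mismatch)
Palindrome: No


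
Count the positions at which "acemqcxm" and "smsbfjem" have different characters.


String 1: 'acemqcxm'
String 2: 'smsbfjem'
Compare each position: pos 0: 'a'!='s', pos 1: 'c'!='m', pos 2: 'e'!='s', pos 3: 'm'!='b', pos 4: 'q'!='f', pos 5: 'c'!='j', pos 6: 'x'!='e', pos 7: 'm'=='m'
Differing positions: 7
Hamming distance: 7


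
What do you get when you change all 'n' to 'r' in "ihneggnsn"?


Input string: 'ihneggnsn'
Operation: replace 'n' with 'r'
Positions of 'n': 2, 6, 8
After replacement: ihreggrsr


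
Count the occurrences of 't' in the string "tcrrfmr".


Input string: 'tcrrfmr'
Target character: 't'
Scan each position: s[0]='t'
Matches found at indices: 0
Total: 1


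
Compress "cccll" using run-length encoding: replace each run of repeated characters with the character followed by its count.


Input: 'cccll'
Operation: identify consecutive runs
Runs: 'ccc' -> c3, 'll' -> l2
Encoded: c3l2


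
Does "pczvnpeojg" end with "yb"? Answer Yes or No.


Input string: 'pczvnpeojg'
Suffix to check: 'yb'
Last 2 characters of input: 'jg'
Match: False
Result: No


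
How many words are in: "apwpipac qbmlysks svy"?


Input string: 'apwpipac qbmlysks svy'
Operation: split by spaces
Words found: 'apwpipac', 'qbmlysks', 'svy'
Word count: 3


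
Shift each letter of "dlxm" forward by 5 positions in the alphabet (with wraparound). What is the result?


Input: 'dlxm', shift = 5
Operation: for each letter, (position + 5) mod 26
Mapping: 'd'(3+5=8)->'i', 'l'(11+5=16)->'q', 'x'(23+5=28, 28 mod 26=2)->'c', 'm'(12+5=17)->'r'
Result: iqcr


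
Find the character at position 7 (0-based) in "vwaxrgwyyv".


Input string: 'vwaxrgwyyv'
Operation: get character at index 7
Index mapping: s[0]='v', s[1]='w', s[2]='a', s[3]='x', s[4]='r', s[5]='g', s[6]='w', s[7]='y'
Result: 'y'


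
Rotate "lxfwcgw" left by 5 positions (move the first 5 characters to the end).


Input: 'lxfwcgw', shift = 5
Operation: split at index 5 and swap parts
Front part s[0:5] = 'lxfwc'
Back part s[5:] = 'gw'
Rotated = back + front = 'gw' + 'lxfwc'
Result: gwlxfwc


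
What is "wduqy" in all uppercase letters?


Input string: 'wduqy'
Operation: convert each letter to uppercase
Mapping: 'w'->'W', 'd'->'D', 'u'->'U', 'q'->'Q', 'y'->'Y'
Result: WDUQY


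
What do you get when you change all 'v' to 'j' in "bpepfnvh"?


Input string: 'bpepfnvh'
Operation: replace 'v' with 'j'
Positions of 'v': 6
After replacement: bpepfnjh


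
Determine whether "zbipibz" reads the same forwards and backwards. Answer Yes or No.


Input string: 'zbipibz'
Reversed: 'zbipibz'
Compare pairs: s[0]='z' vs s[6]='z' (match), s[1]='b' vs s[5]='b' (match), s[2]='i' vs s[4]='i' (match)
Palindrome: Yes


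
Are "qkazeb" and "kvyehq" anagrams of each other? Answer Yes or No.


String 1: 'qkazeb' -> sorted: 'abekqz'
String 2: 'kvyehq' -> sorted: 'ehkqvy'
Compare sorted forms: 'abekqz' != 'ehkqvy'
Anagram: No


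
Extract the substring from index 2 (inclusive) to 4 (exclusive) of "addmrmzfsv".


Input string: 'addmrmzfsv'
Operation: slice [2:4]
Extract characters: s[2]='d', s[3]='m'
Result: dm


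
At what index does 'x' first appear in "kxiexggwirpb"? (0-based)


Input string: 'kxiexggwirpb'
Target: 'x'
Scanning left to right: s[0]='k', s[1]='x'
First match at index: 1


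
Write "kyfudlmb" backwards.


Input string: 'kyfudlmb'
Operation: reverse character order
Original order: 'k' -> 'y' -> 'f' -> 'u' -> 'd' -> 'l' -> 'm' -> 'b'
Reversed order: 'b' -> 'm' -> 'l' -> 'd' -> 'u' -> 'f' -> 'y' -> 'k'
Result: bmldufyk


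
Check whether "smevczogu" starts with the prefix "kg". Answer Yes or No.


Input string: 'smevczogu'
Prefix to check: 'kg'
First 2 characters of input: 'sm'
Match: False
Result: No


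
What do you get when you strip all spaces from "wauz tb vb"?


Input string: 'wauz tb vb'
Operation: remove all spaces
Words: 'wauz', 'tb', 'vb'
Join without spaces: wauztbvb


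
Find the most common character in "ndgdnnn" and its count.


Input: 'ndgdnnn'
Operation: tally each character
Counts: 'd':2, 'g':1, 'n':4
Maximum: 'n' appears 4 times


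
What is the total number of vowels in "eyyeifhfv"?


Input string: 'eyyeifhfv'
Operation: count vowels (a, e, i, o, u)
Scan: s[0]='e' (vowel), s[1]='y', s[2]='y', s[3]='e' (vowel), s[4]='i' (vowel), s[5]='f', s[6]='h', s[7]='f', s[8]='v'
Vowels found: 3
Result: 3


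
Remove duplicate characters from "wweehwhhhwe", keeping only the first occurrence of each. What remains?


Input: 'wweehwhhhwe'
Operation: keep first occurrence of each character
Scan: s[0]='w' new -> keep; s[1]='w' seen -> skip; s[2]='e' new -> keep; s[3]='e' seen -> skip; s[4]='h' new -> keep; s[5]='w' seen -> skip; s[6]='h' seen -> skip; s[7]='h' seen -> skip; s[8]='h' seen -> skip; s[9]='w' seen -> skip; s[10]='e' seen -> skip
Result: weh


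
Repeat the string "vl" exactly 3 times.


Input string: 'vl'
Operation: repeat 3 times
Concatenation: 'vl' + 'vl' + 'vl'
Result: vlvlvl


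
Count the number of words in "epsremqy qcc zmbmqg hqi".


Input string: 'epsremqy qcc zmbmqg hqi'
Operation: split by spaces
Words found: 'epsremqy', 'qcc', 'zmbmqg', 'hqi'
Word count: 4


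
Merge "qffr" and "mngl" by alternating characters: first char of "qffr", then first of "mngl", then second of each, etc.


String 1: 'qffr'
String 2: 'mngl'
Operation: alternate characters
Pairs: 'q'+'m', 'f'+'n', 'f'+'g', 'r'+'l'
Result: qmfnfgrl


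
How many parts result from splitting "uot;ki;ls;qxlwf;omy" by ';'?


Input string: 'uot;ki;ls;qxlwf;omy'
Delimiter: ';'
Split result: 'uot', 'ki', 'ls', 'qxlwf', 'omy'
Number of parts: 5


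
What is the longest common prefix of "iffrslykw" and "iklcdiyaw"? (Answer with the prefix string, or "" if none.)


String 1: 'iffrslykw'
String 2: 'iklcdiyaw'
Compare position by position:
pos 0: 'i' vs 'i' match
pos 1: 'f' vs 'k' differ -> stop
Longest common prefix: "i" (length 1)


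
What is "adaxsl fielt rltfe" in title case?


Input string: 'adaxsl fielt rltfe'
Operation: capitalize first letter of each word
Word transformations: 'adaxsl'->'Adaxsl', 'fielt'->'Fielt', 'rltfe'->'Rltfe'
Result: Adaxsl Fielt Rltfe


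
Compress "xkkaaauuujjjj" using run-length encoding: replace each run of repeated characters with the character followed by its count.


Input: 'xkkaaauuujjjj'
Operation: identify consecutive runs
Runs: 'x' -> x1, 'kk' -> k2, 'aaa' -> a3, 'uuu' -> u3, 'jjjj' -> j4
Encoded: x1k2a3u3j4


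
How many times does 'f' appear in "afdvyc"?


Input string: 'afdvyc'
Target character: 'f'
Scan each position: s[1]='f'
Matches found at indices: 1
Total: 1


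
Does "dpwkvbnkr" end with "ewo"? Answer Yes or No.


Input string: 'dpwkvbnkr'
Suffix to check: 'ewo'
Last 3 characters of input: 'nkr'
Match: False
Result: No


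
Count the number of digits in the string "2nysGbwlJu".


Input string: '2nysGbwlJu'
Operation: count digit characters (0-9)
Scan: '2'(digit), 'n', 'y', 's', 'G', 'b', 'w', 'l', 'J', 'u'
Digits found: 1
Result: 1


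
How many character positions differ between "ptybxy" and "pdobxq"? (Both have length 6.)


String 1: 'ptybxy'
String 2: 'pdobxq'
Compare each position: pos 0: 'p'=='p', pos 1: 't'!='d', pos 2: 'y'!='o', pos 3: 'b'=='b', pos 4: 'x'=='x', pos 5: 'y'!='q'
Differing positions: 3
Hamming distance: 3


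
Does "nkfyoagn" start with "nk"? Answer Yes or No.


Input string: 'nkfyoagn'
Prefix to check: 'nk'
First 2 characters of input: 'nk'
Match: True
Result: Yes


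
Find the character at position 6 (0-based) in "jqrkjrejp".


Input string: 'jqrkjrejp'
Operation: get character at index 6
Index mapping: s[0]='j', s[1]='q', s[2]='r', s[3]='k', s[4]='j', s[5]='r', s[6]='e'
Result: 'e'


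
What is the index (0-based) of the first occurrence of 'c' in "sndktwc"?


Input string: 'sndktwc'
Target: 'c'
Scanning left to right: s[0]='s', s[1]='n', s[2]='d', s[3]='k', s[4]='t', s[5]='w', s[6]='c'
First match at index: 6


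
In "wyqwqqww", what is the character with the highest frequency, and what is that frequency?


Input: 'wyqwqqww'
Operation: tally each character
Counts: 'q':3, 'w':4, 'y':1
Maximum: 'w' appears 4 times


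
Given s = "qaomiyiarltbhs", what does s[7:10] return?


Input string: 'qaomiyiarltbhs'
Operation: slice [7:10]
Extract characters: s[7]='a', s[8]='r', s[9]='l'
Result: arl


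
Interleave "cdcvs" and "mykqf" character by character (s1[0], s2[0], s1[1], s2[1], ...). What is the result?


String 1: 'cdcvs'
String 2: 'mykqf'
Operation: alternate characters
Pairs: 'c'+'m', 'd'+'y', 'c'+'k', 'v'+'q', 's'+'f'
Result: cmdyckvqsf


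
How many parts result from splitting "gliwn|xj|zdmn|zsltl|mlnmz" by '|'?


Input string: 'gliwn|xj|zdmn|zsltl|mlnmz'
Delimiter: '|'
Split result: 'gliwn', 'xj', 'zdmn', 'zsltl', 'mlnmz'
Number of parts: 5


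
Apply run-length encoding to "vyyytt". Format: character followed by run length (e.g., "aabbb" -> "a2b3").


Input: 'vyyytt'
Operation: identify consecutive runs
Runs: 'v' -> v1, 'yyy' -> y3, 'tt' -> t2
Encoded: v1y3t2


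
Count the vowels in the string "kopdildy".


Input string: 'kopdildy'
Operation: count vowels (a, e, i, o, u)
Scan: s[0]='k', s[1]='o' (vowel), s[2]='p', s[3]='d', s[4]='i' (vowel), s[5]='l', s[6]='d', s[7]='y'
Vowels found: 2
Result: 2


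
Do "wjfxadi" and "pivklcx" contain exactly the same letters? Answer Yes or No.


String 1: 'wjfxadi' -> sorted: 'adfijwx'
String 2: 'pivklcx' -> sorted: 'ciklpvx'
Compare sorted forms: 'adfijwx' != 'ciklpvx'
Anagram: No


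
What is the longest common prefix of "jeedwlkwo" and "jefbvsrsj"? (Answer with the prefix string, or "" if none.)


String 1: 'jeedwlkwo'
String 2: 'jefbvsrsj'
Compare position by position:
pos 0: 'j' vs 'j' match
pos 1: 'e' vs 'e' match
pos 2: 'e' vs 'f' differ -> stop
Longest common prefix: "je" (length 2)


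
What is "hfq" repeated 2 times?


Input string: 'hfq'
Operation: repeat 2 times
Concatenation: 'hfq' + 'hfq'
Result: hfqhfq


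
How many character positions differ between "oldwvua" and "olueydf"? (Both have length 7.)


String 1: 'oldwvua'
String 2: 'olueydf'
Compare each position: pos 0: 'o'=='o', pos 1: 'l'=='l', pos 2: 'd'!='u', pos 3: 'w'!='e', pos 4: 'v'!='y', pos 5: 'u'!='d', pos 6: 'a'!='f'
Differing positions: 5
Hamming distance: 5


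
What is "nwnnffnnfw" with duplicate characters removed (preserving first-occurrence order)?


Input: 'nwnnffnnfw'
Operation: keep first occurrence of each character
Scan: s[0]='n' new -> keep; s[1]='w' new -> keep; s[2]='n' seen -> skip; s[3]='n' seen -> skip; s[4]='f' new -> keep; s[5]='f' seen -> skip; s[6]='n' seen -> skip; s[7]='n' seen -> skip; s[8]='f' seen -> skip; s[9]='w' seen -> skip
Result: nwf


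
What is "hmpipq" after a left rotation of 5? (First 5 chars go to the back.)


Input: 'hmpipq', shift = 5
Operation: split at index 5 and swap parts
Front part s[0:5] = 'hmpip'
Back part s[5:] = 'q'
Rotated = back + front = 'q' + 'hmpip'
Result: qhmpip


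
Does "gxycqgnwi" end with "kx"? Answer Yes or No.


Input string: 'gxycqgnwi'
Suffix to check: 'kx'
Last 2 characters of input: 'wi'
Match: False
Result: No


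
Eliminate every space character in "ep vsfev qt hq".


Input string: 'ep vsfev qt hq'
Operation: remove all spaces
Words: 'ep', 'vsfev', 'qt', 'hq'
Join without spaces: epvsfevqthq


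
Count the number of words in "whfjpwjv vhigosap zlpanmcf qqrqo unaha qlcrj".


Input string: 'whfjpwjv vhigosap zlpanmcf qqrqo unaha qlcrj'
Operation: split by spaces
Words found: 'whfjpwjv', 'vhigosap', 'zlpanmcf', 'qqrqo', 'unaha', 'qlcrj'
Word count: 6


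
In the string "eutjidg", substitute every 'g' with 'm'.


Input string: 'eutjidg'
Operation: replace 'g' with 'm'
Positions of 'g': 6
After replacement: eutjidm


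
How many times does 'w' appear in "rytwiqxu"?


Input string: 'rytwiqxu'
Target character: 'w'
Scan each position: s[3]='w'
Matches found at indices: 3
Total: 1


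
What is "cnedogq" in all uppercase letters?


Input string: 'cnedogq'
Operation: convert each letter to uppercase
Mapping: 'c'->'C', 'n'->'N', 'e'->'E', 'd'->'D', 'o'->'O', 'g'->'G', 'q'->'Q'
Result: CNEDOGQ


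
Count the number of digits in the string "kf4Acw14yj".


Input string: 'kf4Acw14yj'
Operation: count digit characters (0-9)
Scan: 'k', 'f', '4'(digit), 'A', 'c', 'w', '1'(digit), '4'(digit), 'y', 'j'
Digits found: 3
Result: 3


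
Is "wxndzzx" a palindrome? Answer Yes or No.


Input string: 'wxndzzx'
Reversed: 'xzzdnxw'
Compare pairs: s[0]='w' vs s[6]='x' (mismatch), s[1]='x' vs s[5]='z' (mismatch), s[2]='n' vs s[4]='z' (mismatch)
Palindrome: No


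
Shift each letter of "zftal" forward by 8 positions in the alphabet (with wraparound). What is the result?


Input: 'zftal', shift = 8
Operation: for each letter, (position + 8) mod 26
Mapping: 'z'(25+8=33, 33 mod 26=7)->'h', 'f'(5+8=13)->'n', 't'(19+8=27, 27 mod 26=1)->'b', 'a'(0+8=8)->'i', 'l'(11+8=19)->'t'
Result: hnbit


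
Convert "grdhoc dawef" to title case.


Input string: 'grdhoc dawef'
Operation: capitalize first letter of each word
Word transformations: 'grdhoc'->'Grdhoc', 'dawef'->'Dawef'
Result: Grdhoc Dawef


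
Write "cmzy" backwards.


Input string: 'cmzy'
Operation: reverse character order
Original order: 'c' -> 'm' -> 'z' -> 'y'
Reversed order: 'y' -> 'z' -> 'm' -> 'c'
Result: yzmc


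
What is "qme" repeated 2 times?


Input string: 'qme'
Operation: repeat 2 times
Concatenation: 'qme' + 'qme'
Result: qmeqme


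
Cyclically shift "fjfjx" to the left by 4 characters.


Input: 'fjfjx', shift = 4
Operation: split at index 4 and swap parts
Front part s[0:4] = 'fjfj'
Back part s[4:] = 'x'
Rotated = back + front = 'x' + 'fjfj'
Result: xfjfj


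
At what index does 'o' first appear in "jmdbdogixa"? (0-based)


Input string: 'jmdbdogixa'
Target: 'o'
Scanning left to right: s[0]='j', s[1]='m', s[2]='d', s[3]='b', s[4]='d', s[5]='o'
First match at index: 5


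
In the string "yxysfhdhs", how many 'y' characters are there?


Input string: 'yxysfhdhs'
Target character: 'y'
Scan each position: s[0]='y', s[2]='y'
Matches found at indices: 0, 2
Total: 2


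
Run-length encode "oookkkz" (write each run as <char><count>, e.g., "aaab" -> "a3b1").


Input: 'oookkkz'
Operation: identify consecutive runs
Runs: 'ooo' -> o3, 'kkk' -> k3, 'z' -> z1
Encoded: o3k3z1


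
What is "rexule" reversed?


Input string: 'rexule'
Operation: reverse character order
Original order: 'r' -> 'e' -> 'x' -> 'u' -> 'l' -> 'e'
Reversed order: 'e' -> 'l' -> 'u' -> 'x' -> 'e' -> 'r'
Result: eluxer


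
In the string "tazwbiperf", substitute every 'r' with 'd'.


Input string: 'tazwbiperf'
Operation: replace 'r' with 'd'
Positions of 'r': 8
After replacement: tazwbipedf


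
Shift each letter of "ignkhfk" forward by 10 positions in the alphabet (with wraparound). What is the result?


Input: 'ignkhfk', shift = 10
Operation: for each letter, (position + 10) mod 26
Mapping: 'i'(8+10=18)->'s', 'g'(6+10=16)->'q', 'n'(13+10=23)->'x', 'k'(10+10=20)->'u', 'h'(7+10=17)->'r', 'f'(5+10=15)->'p', 'k'(10+10=20)->'u'
Result: sqxurpu


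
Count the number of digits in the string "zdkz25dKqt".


Input string: 'zdkz25dKqt'
Operation: count digit characters (0-9)
Scan: 'z', 'd', 'k', 'z', '2'(digit), '5'(digit), 'd', 'K', 'q', 't'
Digits found: 2
Result: 2


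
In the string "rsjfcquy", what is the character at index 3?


Input string: 'rsjfcquy'
Operation: get character at index 3
Index mapping: s[0]='r', s[1]='s', s[2]='j', s[3]='f'
Result: 'f'


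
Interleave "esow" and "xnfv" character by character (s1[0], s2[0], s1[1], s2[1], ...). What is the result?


String 1: 'esow'
String 2: 'xnfv'
Operation: alternate characters
Pairs: 'e'+'x', 's'+'n', 'o'+'f', 'w'+'v'
Result: exsnofwv


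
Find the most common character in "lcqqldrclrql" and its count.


Input: 'lcqqldrclrql'
Operation: tally each character
Counts: 'c':2, 'd':1, 'l':4, 'q':3, 'r':2
Maximum: 'l' appears 4 times


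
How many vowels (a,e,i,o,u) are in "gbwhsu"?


Input string: 'gbwhsu'
Operation: count vowels (a, e, i, o, u)
Scan: s[0]='g', s[1]='b', s[2]='w', s[3]='h', s[4]='s', s[5]='u' (vowel)
Vowels found: 1
Result: 1


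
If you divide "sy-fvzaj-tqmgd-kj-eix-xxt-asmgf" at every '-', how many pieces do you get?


Input string: 'sy-fvzaj-tqmgd-kj-eix-xxt-asmgf'
Delimiter: '-'
Split result: 'sy', 'fvzaj', 'tqmgd', 'kj', 'eix', 'xxt', 'asmgf'
Number of parts: 7


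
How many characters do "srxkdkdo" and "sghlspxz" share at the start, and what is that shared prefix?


String 1: 'srxkdkdo'
String 2: 'sghlspxz'
Compare position by position:
pos 0: 's' vs 's' match
pos 1: 'r' vs 'g' differ -> stop
Longest common prefix: "s" (length 1)


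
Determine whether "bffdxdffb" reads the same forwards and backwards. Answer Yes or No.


Input string: 'bffdxdffb'
Reversed: 'bffdxdffb'
Compare pairs: s[0]='b' vs s[8]='b' (match), s[1]='f' vs s[7]='f' (match), s[2]='f' vs s[6]='f' (match), s[3]='d' vs s[5]='d' (match)
Palindrome: Yes


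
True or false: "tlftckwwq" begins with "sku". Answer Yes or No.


Input string: 'tlftckwwq'
Prefix to check: 'sku'
First 3 characters of input: 'tlf'
Match: False
Result: No


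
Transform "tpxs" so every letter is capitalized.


Input string: 'tpxs'
Operation: convert each letter to uppercase
Mapping: 't'->'T', 'p'->'P', 'x'->'X', 's'->'S'
Result: TPXS


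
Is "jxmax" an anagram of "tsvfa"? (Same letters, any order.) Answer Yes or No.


String 1: 'tsvfa' -> sorted: 'afstv'
String 2: 'jxmax' -> sorted: 'ajmxx'
Compare sorted forms: 'afstv' != 'ajmxx'
Anagram: No


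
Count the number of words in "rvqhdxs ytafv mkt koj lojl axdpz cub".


Input string: 'rvqhdxs ytafv mkt koj lojl axdpz cub'
Operation: split by spaces
Words found: 'rvqhdxs', 'ytafv', 'mkt', 'koj', 'lojl', 'axdpz', 'cub'
Word count: 7


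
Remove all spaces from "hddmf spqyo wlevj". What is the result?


Input string: 'hddmf spqyo wlevj'
Operation: remove all spaces
Words: 'hddmf', 'spqyo', 'wlevj'
Join without spaces: hddmfspqyowlevj


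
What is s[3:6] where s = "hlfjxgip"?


Input string: 'hlfjxgip'
Operation: slice [3:6]
Extract characters: s[3]='j', s[4]='x', s[5]='g'
Result: jxg


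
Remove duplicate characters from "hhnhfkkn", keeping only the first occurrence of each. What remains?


Input: 'hhnhfkkn'
Operation: keep first occurrence of each character
Scan: s[0]='h' new -> keep; s[1]='h' seen -> skip; s[2]='n' new -> keep; s[3]='h' seen -> skip; s[4]='f' new -> keep; s[5]='k' new -> keep; s[6]='k' seen -> skip; s[7]='n' seen -> skip
Result: hnfk


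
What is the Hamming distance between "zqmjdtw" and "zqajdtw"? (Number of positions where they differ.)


String 1: 'zqmjdtw'
String 2: 'zqajdtw'
Compare each position: pos 0: 'z'=='z', pos 1: 'q'=='q', pos 2: 'm'!='a', pos 3: 'j'=='j', pos 4: 'd'=='d', pos 5: 't'=='t', pos 6: 'w'=='w'
Differing positions: 1
Hamming distance: 1


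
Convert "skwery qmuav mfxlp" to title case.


Input string: 'skwery qmuav mfxlp'
Operation: capitalize first letter of each word
Word transformations: 'skwery'->'Skwery', 'qmuav'->'Qmuav', 'mfxlp'->'Mfxlp'
Result: Skwery Qmuav Mfxlp


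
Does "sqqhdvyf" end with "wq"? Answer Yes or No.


Input string: 'sqqhdvyf'
Suffix to check: 'wq'
Last 2 characters of input: 'yf'
Match: False
Result: No


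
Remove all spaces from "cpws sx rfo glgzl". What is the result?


Input string: 'cpws sx rfo glgzl'
Operation: remove all spaces
Words: 'cpws', 'sx', 'rfo', 'glgzl'
Join without spaces: cpwssxrfoglgzl


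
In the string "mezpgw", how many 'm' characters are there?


Input string: 'mezpgw'
Target character: 'm'
Scan each position: s[0]='m'
Matches found at indices: 0
Total: 1


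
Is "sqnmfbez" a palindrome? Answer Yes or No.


Input string: 'sqnmfbez'
Reversed: 'zebfmnqs'
Compare pairs: s[0]='s' vs s[7]='z' (mismatch), s[1]='q' vs s[6]='e' (mismatch), s[2]='n' vs s[5]='b' (mismatch), s[3]='m' vs s[4]='f' (mismatch)
Palindrome: No


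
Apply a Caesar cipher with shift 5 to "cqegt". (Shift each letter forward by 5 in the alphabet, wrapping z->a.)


Input: 'cqegt', shift = 5
Operation: for each letter, (position + 5) mod 26
Mapping: 'c'(2+5=7)->'h', 'q'(16+5=21)->'v', 'e'(4+5=9)->'j', 'g'(6+5=11)->'l', 't'(19+5=24)->'y'
Result: hvjly


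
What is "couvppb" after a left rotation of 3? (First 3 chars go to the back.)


Input: 'couvppb', shift = 3
Operation: split at index 3 and swap parts
Front part s[0:3] = 'cou'
Back part s[3:] = 'vppb'
Rotated = back + front = 'vppb' + 'cou'
Result: vppbcou


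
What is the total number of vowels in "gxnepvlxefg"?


Input string: 'gxnepvlxefg'
Operation: count vowels (a, e, i, o, u)
Scan: s[0]='g', s[1]='x', s[2]='n', s[3]='e' (vowel), s[4]='p', s[5]='v', s[6]='l', s[7]='x', s[8]='e' (vowel), s[9]='f', s[10]='g'
Vowels found: 2
Result: 2


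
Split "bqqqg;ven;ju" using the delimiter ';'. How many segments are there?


Input string: 'bqqqg;ven;ju'
Delimiter: ';'
Split result: 'bqqqg', 'ven', 'ju'
Number of parts: 3


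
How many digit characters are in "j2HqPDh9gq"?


Input string: 'j2HqPDh9gq'
Operation: count digit characters (0-9)
Scan: 'j', '2'(digit), 'H', 'q', 'P', 'D', 'h', '9'(digit), 'g', 'q'
Digits found: 2
Result: 2


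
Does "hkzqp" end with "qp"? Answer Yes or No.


Input string: 'hkzqp'
Suffix to check: 'qp'
Last 2 characters of input: 'qp'
Match: True
Result: Yes


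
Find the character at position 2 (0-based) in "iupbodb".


Input string: 'iupbodb'
Operation: get character at index 2
Index mapping: s[0]='i', s[1]='u', s[2]='p'
Result: 'p'


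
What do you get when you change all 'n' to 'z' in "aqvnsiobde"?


Input string: 'aqvnsiobde'
Operation: replace 'n' with 'z'
Positions of 'n': 3
After replacement: aqvzsiobde


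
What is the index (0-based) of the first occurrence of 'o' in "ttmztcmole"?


Input string: 'ttmztcmole'
Target: 'o'
Scanning left to right: s[0]='t', s[1]='t', s[2]='m', s[3]='z', s[4]='t', s[5]='c', s[6]='m', s[7]='o'
First match at index: 7


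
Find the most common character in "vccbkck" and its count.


Input: 'vccbkck'
Operation: tally each character
Counts: 'b':1, 'c':3, 'k':2, 'v':1
Maximum: 'c' appears 3 times


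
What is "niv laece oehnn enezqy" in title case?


Input string: 'niv laece oehnn enezqy'
Operation: capitalize first letter of each word
Word transformations: 'niv'->'Niv', 'laece'->'Laece', 'oehnn'->'Oehnn', 'enezqy'->'Enezqy'
Result: Niv Laece Oehnn Enezqy


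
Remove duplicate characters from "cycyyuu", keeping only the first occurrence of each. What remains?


Input: 'cycyyuu'
Operation: keep first occurrence of each character
Scan: s[0]='c' new -> keep; s[1]='y' new -> keep; s[2]='c' seen -> skip; s[3]='y' seen -> skip; s[4]='y' seen -> skip; s[5]='u' new -> keep; s[6]='u' seen -> skip
Result: cyu


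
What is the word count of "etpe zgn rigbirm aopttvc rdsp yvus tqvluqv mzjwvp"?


Input string: 'etpe zgn rigbirm aopttvc rdsp yvus tqvluqv mzjwvp'
Operation: split by spaces
Words found: 'etpe', 'zgn', 'rigbirm', 'aopttvc', 'rdsp', 'yvus', 'tqvluqv', 'mzjwvp'
Word count: 8


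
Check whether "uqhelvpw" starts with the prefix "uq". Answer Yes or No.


Input string: 'uqhelvpw'
Prefix to check: 'uq'
First 2 characters of input: 'uq'
Match: True
Result: Yes


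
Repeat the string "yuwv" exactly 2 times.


Input string: 'yuwv'
Operation: repeat 2 times
Concatenation: 'yuwv' + 'yuwv'
Result: yuwvyuwv


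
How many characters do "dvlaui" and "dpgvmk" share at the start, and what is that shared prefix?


String 1: 'dvlaui'
String 2: 'dpgvmk'
Compare position by position:
pos 0: 'd' vs 'd' match
pos 1: 'v' vs 'p' differ -> stop
Longest common prefix: "d" (length 1)


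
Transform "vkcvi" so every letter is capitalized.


Input string: 'vkcvi'
Operation: convert each letter to uppercase
Mapping: 'v'->'V', 'k'->'K', 'c'->'C', 'v'->'V', 'i'->'I'
Result: VKCVI


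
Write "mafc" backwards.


Input string: 'mafc'
Operation: reverse character order
Original order: 'm' -> 'a' -> 'f' -> 'c'
Reversed order: 'c' -> 'f' -> 'a' -> 'm'
Result: cfam


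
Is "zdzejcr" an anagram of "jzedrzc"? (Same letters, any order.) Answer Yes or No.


String 1: 'jzedrzc' -> sorted: 'cdejrzz'
String 2: 'zdzejcr' -> sorted: 'cdejrzz'
Compare sorted forms: 'cdejrzz' == 'cdejrzz'
Anagram: Yes


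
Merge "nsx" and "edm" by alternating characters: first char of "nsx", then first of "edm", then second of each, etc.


String 1: 'nsx'
String 2: 'edm'
Operation: alternate characters
Pairs: 'n'+'e', 's'+'d', 'x'+'m'
Result: nesdxm


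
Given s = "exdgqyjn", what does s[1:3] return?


Input string: 'exdgqyjn'
Operation: slice [1:3]
Extract characters: s[1]='x', s[2]='d'
Result: xd


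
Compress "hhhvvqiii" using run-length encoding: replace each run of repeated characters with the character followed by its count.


Input: 'hhhvvqiii'
Operation: identify consecutive runs
Runs: 'hhh' -> h3, 'vv' -> v2, 'q' -> q1, 'iii' -> i3
Encoded: h3v2q1i3


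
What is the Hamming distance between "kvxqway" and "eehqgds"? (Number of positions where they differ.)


String 1: 'kvxqway'
String 2: 'eehqgds'
Compare each position: pos 0: 'k'!='e', pos 1: 'v'!='e', pos 2: 'x'!='h', pos 3: 'q'=='q', pos 4: 'w'!='g', pos 5: 'a'!='d', pos 6: 'y'!='s'
Differing positions: 6
Hamming distance: 6


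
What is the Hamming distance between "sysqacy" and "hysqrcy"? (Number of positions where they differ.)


String 1: 'sysqacy'
String 2: 'hysqrcy'
Compare each position: pos 0: 's'!='h', pos 1: 'y'=='y', pos 2: 's'=='s', pos 3: 'q'=='q', pos 4: 'a'!='r', pos 5: 'c'=='c', pos 6: 'y'=='y'
Differing positions: 2
Hamming distance: 2


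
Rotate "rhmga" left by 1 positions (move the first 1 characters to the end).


Input: 'rhmga', shift = 1
Operation: split at index 1 and swap parts
Front part s[0:1] = 'r'
Back part s[1:] = 'hmga'
Rotated = back + front = 'hmga' + 'r'
Result: hmgar


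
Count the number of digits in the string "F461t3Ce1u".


Input string: 'F461t3Ce1u'
Operation: count digit characters (0-9)
Scan: 'F', '4'(digit), '6'(digit), '1'(digit), 't', '3'(digit), 'C', 'e', '1'(digit), 'u'
Digits found: 5
Result: 5


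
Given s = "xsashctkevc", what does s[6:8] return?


Input string: 'xsashctkevc'
Operation: slice [6:8]
Extract characters: s[6]='t', s[7]='k'
Result: tk


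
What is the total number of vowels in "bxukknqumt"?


Input string: 'bxukknqumt'
Operation: count vowels (a, e, i, o, u)
Scan: s[0]='b', s[1]='x', s[2]='u' (vowel), s[3]='k', s[4]='k', s[5]='n', s[6]='q', s[7]='u' (vowel), s[8]='m', s[9]='t'
Vowels found: 2
Result: 2


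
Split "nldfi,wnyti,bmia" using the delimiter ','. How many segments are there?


Input string: 'nldfi,wnyti,bmia'
Delimiter: ','
Split result: 'nldfi', 'wnyti', 'bmia'
Number of parts: 3


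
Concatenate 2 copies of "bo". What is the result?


Input string: 'bo'
Operation: repeat 2 times
Concatenation: 'bo' + 'bo'
Result: bobo


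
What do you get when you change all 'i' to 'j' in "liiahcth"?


Input string: 'liiahcth'
Operation: replace 'i' with 'j'
Positions of 'i': 1, 2
After replacement: ljjahcth


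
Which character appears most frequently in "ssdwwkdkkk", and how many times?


Input: 'ssdwwkdkkk'
Operation: tally each character
Counts: 'd':2, 'k':4, 's':2, 'w':2
Maximum: 'k' appears 4 times


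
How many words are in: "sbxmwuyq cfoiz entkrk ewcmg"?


Input string: 'sbxmwuyq cfoiz entkrk ewcmg'
Operation: split by spaces
Words found: 'sbxmwuyq', 'cfoiz', 'entkrk', 'ewcmg'
Word count: 4


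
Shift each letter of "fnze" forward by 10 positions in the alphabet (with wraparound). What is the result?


Input: 'fnze', shift = 10
Operation: for each letter, (position + 10) mod 26
Mapping: 'f'(5+10=15)->'p', 'n'(13+10=23)->'x', 'z'(25+10=35, 35 mod 26=9)->'j', 'e'(4+10=14)->'o'
Result: pxjo


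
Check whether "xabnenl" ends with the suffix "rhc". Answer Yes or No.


Input string: 'xabnenl'
Suffix to check: 'rhc'
Last 3 characters of input: 'enl'
Match: False
Result: No


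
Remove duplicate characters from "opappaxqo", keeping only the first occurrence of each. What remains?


Input: 'opappaxqo'
Operation: keep first occurrence of each character
Scan: s[0]='o' new -> keep; s[1]='p' new -> keep; s[2]='a' new -> keep; s[3]='p' seen -> skip; s[4]='p' seen -> skip; s[5]='a' seen -> skip; s[6]='x' new -> keep; s[7]='q' new -> keep; s[8]='o' seen -> skip
Result: opaxq


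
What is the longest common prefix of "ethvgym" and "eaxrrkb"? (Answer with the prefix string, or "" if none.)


String 1: 'ethvgym'
String 2: 'eaxrrkb'
Compare position by position:
pos 0: 'e' vs 'e' match
pos 1: 't' vs 'a' differ -> stop
Longest common prefix: "e" (length 1)


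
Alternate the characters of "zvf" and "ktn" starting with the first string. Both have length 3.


String 1: 'zvf'
String 2: 'ktn'
Operation: alternate characters
Pairs: 'z'+'k', 'v'+'t', 'f'+'n'
Result: zkvtfn
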